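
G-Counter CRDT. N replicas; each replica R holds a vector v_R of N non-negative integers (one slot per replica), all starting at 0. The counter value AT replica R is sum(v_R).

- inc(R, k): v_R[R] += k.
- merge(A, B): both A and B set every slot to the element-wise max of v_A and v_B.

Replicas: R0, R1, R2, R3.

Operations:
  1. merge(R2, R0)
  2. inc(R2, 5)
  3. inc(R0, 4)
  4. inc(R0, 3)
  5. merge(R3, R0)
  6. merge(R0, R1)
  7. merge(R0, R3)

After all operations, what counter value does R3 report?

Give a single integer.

Answer: 7

Derivation:
Op 1: merge R2<->R0 -> R2=(0,0,0,0) R0=(0,0,0,0)
Op 2: inc R2 by 5 -> R2=(0,0,5,0) value=5
Op 3: inc R0 by 4 -> R0=(4,0,0,0) value=4
Op 4: inc R0 by 3 -> R0=(7,0,0,0) value=7
Op 5: merge R3<->R0 -> R3=(7,0,0,0) R0=(7,0,0,0)
Op 6: merge R0<->R1 -> R0=(7,0,0,0) R1=(7,0,0,0)
Op 7: merge R0<->R3 -> R0=(7,0,0,0) R3=(7,0,0,0)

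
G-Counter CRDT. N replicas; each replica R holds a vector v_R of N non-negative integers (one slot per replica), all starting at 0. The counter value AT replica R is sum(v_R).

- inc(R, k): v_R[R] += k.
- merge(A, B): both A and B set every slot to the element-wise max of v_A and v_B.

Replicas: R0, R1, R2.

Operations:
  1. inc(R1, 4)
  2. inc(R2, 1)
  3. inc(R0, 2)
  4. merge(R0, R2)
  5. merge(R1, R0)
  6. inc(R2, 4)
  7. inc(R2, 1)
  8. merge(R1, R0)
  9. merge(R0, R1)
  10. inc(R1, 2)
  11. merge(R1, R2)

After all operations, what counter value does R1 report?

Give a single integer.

Answer: 14

Derivation:
Op 1: inc R1 by 4 -> R1=(0,4,0) value=4
Op 2: inc R2 by 1 -> R2=(0,0,1) value=1
Op 3: inc R0 by 2 -> R0=(2,0,0) value=2
Op 4: merge R0<->R2 -> R0=(2,0,1) R2=(2,0,1)
Op 5: merge R1<->R0 -> R1=(2,4,1) R0=(2,4,1)
Op 6: inc R2 by 4 -> R2=(2,0,5) value=7
Op 7: inc R2 by 1 -> R2=(2,0,6) value=8
Op 8: merge R1<->R0 -> R1=(2,4,1) R0=(2,4,1)
Op 9: merge R0<->R1 -> R0=(2,4,1) R1=(2,4,1)
Op 10: inc R1 by 2 -> R1=(2,6,1) value=9
Op 11: merge R1<->R2 -> R1=(2,6,6) R2=(2,6,6)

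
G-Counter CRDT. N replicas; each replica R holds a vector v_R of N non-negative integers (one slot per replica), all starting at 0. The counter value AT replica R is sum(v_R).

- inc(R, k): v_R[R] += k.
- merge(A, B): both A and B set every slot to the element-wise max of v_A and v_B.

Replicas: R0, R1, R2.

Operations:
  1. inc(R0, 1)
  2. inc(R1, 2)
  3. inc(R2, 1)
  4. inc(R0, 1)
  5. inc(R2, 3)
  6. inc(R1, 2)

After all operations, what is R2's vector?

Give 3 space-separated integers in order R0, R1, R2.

Op 1: inc R0 by 1 -> R0=(1,0,0) value=1
Op 2: inc R1 by 2 -> R1=(0,2,0) value=2
Op 3: inc R2 by 1 -> R2=(0,0,1) value=1
Op 4: inc R0 by 1 -> R0=(2,0,0) value=2
Op 5: inc R2 by 3 -> R2=(0,0,4) value=4
Op 6: inc R1 by 2 -> R1=(0,4,0) value=4

Answer: 0 0 4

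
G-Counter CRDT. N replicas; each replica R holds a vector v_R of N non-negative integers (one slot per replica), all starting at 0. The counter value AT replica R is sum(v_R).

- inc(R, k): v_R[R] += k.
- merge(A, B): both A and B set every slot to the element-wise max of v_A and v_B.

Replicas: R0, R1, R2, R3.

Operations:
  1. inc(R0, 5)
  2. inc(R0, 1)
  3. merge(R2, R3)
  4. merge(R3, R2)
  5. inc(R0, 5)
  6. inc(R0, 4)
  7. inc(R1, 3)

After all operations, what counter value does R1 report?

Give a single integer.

Answer: 3

Derivation:
Op 1: inc R0 by 5 -> R0=(5,0,0,0) value=5
Op 2: inc R0 by 1 -> R0=(6,0,0,0) value=6
Op 3: merge R2<->R3 -> R2=(0,0,0,0) R3=(0,0,0,0)
Op 4: merge R3<->R2 -> R3=(0,0,0,0) R2=(0,0,0,0)
Op 5: inc R0 by 5 -> R0=(11,0,0,0) value=11
Op 6: inc R0 by 4 -> R0=(15,0,0,0) value=15
Op 7: inc R1 by 3 -> R1=(0,3,0,0) value=3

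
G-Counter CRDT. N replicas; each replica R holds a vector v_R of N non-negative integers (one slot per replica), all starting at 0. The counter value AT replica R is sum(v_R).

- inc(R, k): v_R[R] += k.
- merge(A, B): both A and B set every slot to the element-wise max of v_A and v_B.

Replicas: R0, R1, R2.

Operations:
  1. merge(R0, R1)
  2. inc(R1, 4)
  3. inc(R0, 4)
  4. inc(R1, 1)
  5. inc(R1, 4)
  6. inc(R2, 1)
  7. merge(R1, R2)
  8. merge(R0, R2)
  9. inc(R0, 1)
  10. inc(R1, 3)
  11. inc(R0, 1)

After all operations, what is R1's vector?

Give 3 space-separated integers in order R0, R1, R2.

Op 1: merge R0<->R1 -> R0=(0,0,0) R1=(0,0,0)
Op 2: inc R1 by 4 -> R1=(0,4,0) value=4
Op 3: inc R0 by 4 -> R0=(4,0,0) value=4
Op 4: inc R1 by 1 -> R1=(0,5,0) value=5
Op 5: inc R1 by 4 -> R1=(0,9,0) value=9
Op 6: inc R2 by 1 -> R2=(0,0,1) value=1
Op 7: merge R1<->R2 -> R1=(0,9,1) R2=(0,9,1)
Op 8: merge R0<->R2 -> R0=(4,9,1) R2=(4,9,1)
Op 9: inc R0 by 1 -> R0=(5,9,1) value=15
Op 10: inc R1 by 3 -> R1=(0,12,1) value=13
Op 11: inc R0 by 1 -> R0=(6,9,1) value=16

Answer: 0 12 1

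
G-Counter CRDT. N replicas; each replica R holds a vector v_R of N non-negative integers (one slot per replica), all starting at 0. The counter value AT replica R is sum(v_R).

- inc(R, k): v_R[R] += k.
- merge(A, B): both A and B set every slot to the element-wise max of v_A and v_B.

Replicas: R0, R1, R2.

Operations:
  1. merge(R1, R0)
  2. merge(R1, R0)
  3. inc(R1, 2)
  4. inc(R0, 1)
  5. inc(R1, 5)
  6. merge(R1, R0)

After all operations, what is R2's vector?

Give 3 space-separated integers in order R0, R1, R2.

Op 1: merge R1<->R0 -> R1=(0,0,0) R0=(0,0,0)
Op 2: merge R1<->R0 -> R1=(0,0,0) R0=(0,0,0)
Op 3: inc R1 by 2 -> R1=(0,2,0) value=2
Op 4: inc R0 by 1 -> R0=(1,0,0) value=1
Op 5: inc R1 by 5 -> R1=(0,7,0) value=7
Op 6: merge R1<->R0 -> R1=(1,7,0) R0=(1,7,0)

Answer: 0 0 0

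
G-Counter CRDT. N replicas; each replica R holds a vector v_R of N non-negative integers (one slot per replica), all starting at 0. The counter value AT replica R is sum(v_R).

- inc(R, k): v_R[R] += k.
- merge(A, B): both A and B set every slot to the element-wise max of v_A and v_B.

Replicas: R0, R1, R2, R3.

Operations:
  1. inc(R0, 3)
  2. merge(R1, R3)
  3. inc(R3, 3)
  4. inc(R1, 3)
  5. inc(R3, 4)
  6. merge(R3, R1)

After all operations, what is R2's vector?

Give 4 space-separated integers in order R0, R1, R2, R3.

Op 1: inc R0 by 3 -> R0=(3,0,0,0) value=3
Op 2: merge R1<->R3 -> R1=(0,0,0,0) R3=(0,0,0,0)
Op 3: inc R3 by 3 -> R3=(0,0,0,3) value=3
Op 4: inc R1 by 3 -> R1=(0,3,0,0) value=3
Op 5: inc R3 by 4 -> R3=(0,0,0,7) value=7
Op 6: merge R3<->R1 -> R3=(0,3,0,7) R1=(0,3,0,7)

Answer: 0 0 0 0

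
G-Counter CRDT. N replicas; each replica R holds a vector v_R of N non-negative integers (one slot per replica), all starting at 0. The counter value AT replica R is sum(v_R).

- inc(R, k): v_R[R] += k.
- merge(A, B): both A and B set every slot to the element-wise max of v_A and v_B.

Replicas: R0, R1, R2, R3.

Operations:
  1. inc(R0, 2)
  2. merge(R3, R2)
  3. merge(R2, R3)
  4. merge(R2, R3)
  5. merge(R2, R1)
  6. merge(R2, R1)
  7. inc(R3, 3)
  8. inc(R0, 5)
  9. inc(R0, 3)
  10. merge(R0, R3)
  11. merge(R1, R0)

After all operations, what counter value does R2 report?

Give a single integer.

Op 1: inc R0 by 2 -> R0=(2,0,0,0) value=2
Op 2: merge R3<->R2 -> R3=(0,0,0,0) R2=(0,0,0,0)
Op 3: merge R2<->R3 -> R2=(0,0,0,0) R3=(0,0,0,0)
Op 4: merge R2<->R3 -> R2=(0,0,0,0) R3=(0,0,0,0)
Op 5: merge R2<->R1 -> R2=(0,0,0,0) R1=(0,0,0,0)
Op 6: merge R2<->R1 -> R2=(0,0,0,0) R1=(0,0,0,0)
Op 7: inc R3 by 3 -> R3=(0,0,0,3) value=3
Op 8: inc R0 by 5 -> R0=(7,0,0,0) value=7
Op 9: inc R0 by 3 -> R0=(10,0,0,0) value=10
Op 10: merge R0<->R3 -> R0=(10,0,0,3) R3=(10,0,0,3)
Op 11: merge R1<->R0 -> R1=(10,0,0,3) R0=(10,0,0,3)

Answer: 0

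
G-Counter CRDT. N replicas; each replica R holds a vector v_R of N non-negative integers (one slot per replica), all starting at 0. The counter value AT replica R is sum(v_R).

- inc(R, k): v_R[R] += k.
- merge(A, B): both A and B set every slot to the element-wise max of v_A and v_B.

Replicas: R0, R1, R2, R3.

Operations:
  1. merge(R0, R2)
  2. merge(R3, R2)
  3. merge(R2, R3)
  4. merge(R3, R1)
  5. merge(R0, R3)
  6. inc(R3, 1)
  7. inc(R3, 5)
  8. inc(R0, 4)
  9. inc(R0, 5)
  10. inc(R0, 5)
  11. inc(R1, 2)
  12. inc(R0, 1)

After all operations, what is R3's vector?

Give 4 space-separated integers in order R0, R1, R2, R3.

Answer: 0 0 0 6

Derivation:
Op 1: merge R0<->R2 -> R0=(0,0,0,0) R2=(0,0,0,0)
Op 2: merge R3<->R2 -> R3=(0,0,0,0) R2=(0,0,0,0)
Op 3: merge R2<->R3 -> R2=(0,0,0,0) R3=(0,0,0,0)
Op 4: merge R3<->R1 -> R3=(0,0,0,0) R1=(0,0,0,0)
Op 5: merge R0<->R3 -> R0=(0,0,0,0) R3=(0,0,0,0)
Op 6: inc R3 by 1 -> R3=(0,0,0,1) value=1
Op 7: inc R3 by 5 -> R3=(0,0,0,6) value=6
Op 8: inc R0 by 4 -> R0=(4,0,0,0) value=4
Op 9: inc R0 by 5 -> R0=(9,0,0,0) value=9
Op 10: inc R0 by 5 -> R0=(14,0,0,0) value=14
Op 11: inc R1 by 2 -> R1=(0,2,0,0) value=2
Op 12: inc R0 by 1 -> R0=(15,0,0,0) value=15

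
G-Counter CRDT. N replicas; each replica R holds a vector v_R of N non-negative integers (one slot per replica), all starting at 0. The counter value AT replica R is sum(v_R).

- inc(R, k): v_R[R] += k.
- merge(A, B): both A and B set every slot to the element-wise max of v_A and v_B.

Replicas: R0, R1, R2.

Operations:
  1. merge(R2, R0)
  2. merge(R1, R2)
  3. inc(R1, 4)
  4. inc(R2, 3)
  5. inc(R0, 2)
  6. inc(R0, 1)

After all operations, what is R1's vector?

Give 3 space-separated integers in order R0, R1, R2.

Answer: 0 4 0

Derivation:
Op 1: merge R2<->R0 -> R2=(0,0,0) R0=(0,0,0)
Op 2: merge R1<->R2 -> R1=(0,0,0) R2=(0,0,0)
Op 3: inc R1 by 4 -> R1=(0,4,0) value=4
Op 4: inc R2 by 3 -> R2=(0,0,3) value=3
Op 5: inc R0 by 2 -> R0=(2,0,0) value=2
Op 6: inc R0 by 1 -> R0=(3,0,0) value=3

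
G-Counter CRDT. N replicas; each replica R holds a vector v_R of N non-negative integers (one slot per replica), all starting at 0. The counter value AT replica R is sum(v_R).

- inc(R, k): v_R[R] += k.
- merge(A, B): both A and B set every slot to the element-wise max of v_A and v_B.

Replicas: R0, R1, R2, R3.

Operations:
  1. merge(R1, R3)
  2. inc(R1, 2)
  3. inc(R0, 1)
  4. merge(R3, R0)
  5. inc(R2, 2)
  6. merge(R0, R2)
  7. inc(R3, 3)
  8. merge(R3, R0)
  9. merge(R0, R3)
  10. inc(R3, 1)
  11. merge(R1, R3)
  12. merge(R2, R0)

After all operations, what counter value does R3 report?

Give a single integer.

Answer: 9

Derivation:
Op 1: merge R1<->R3 -> R1=(0,0,0,0) R3=(0,0,0,0)
Op 2: inc R1 by 2 -> R1=(0,2,0,0) value=2
Op 3: inc R0 by 1 -> R0=(1,0,0,0) value=1
Op 4: merge R3<->R0 -> R3=(1,0,0,0) R0=(1,0,0,0)
Op 5: inc R2 by 2 -> R2=(0,0,2,0) value=2
Op 6: merge R0<->R2 -> R0=(1,0,2,0) R2=(1,0,2,0)
Op 7: inc R3 by 3 -> R3=(1,0,0,3) value=4
Op 8: merge R3<->R0 -> R3=(1,0,2,3) R0=(1,0,2,3)
Op 9: merge R0<->R3 -> R0=(1,0,2,3) R3=(1,0,2,3)
Op 10: inc R3 by 1 -> R3=(1,0,2,4) value=7
Op 11: merge R1<->R3 -> R1=(1,2,2,4) R3=(1,2,2,4)
Op 12: merge R2<->R0 -> R2=(1,0,2,3) R0=(1,0,2,3)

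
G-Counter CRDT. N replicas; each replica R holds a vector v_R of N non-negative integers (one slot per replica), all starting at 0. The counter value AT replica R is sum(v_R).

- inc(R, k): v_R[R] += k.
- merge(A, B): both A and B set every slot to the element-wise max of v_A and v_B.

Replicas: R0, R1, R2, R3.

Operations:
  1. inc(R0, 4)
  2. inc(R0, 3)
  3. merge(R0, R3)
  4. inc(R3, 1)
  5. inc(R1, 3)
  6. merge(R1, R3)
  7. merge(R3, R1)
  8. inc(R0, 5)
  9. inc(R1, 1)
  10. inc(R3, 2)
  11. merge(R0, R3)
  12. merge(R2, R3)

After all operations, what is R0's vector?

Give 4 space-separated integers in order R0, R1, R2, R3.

Answer: 12 3 0 3

Derivation:
Op 1: inc R0 by 4 -> R0=(4,0,0,0) value=4
Op 2: inc R0 by 3 -> R0=(7,0,0,0) value=7
Op 3: merge R0<->R3 -> R0=(7,0,0,0) R3=(7,0,0,0)
Op 4: inc R3 by 1 -> R3=(7,0,0,1) value=8
Op 5: inc R1 by 3 -> R1=(0,3,0,0) value=3
Op 6: merge R1<->R3 -> R1=(7,3,0,1) R3=(7,3,0,1)
Op 7: merge R3<->R1 -> R3=(7,3,0,1) R1=(7,3,0,1)
Op 8: inc R0 by 5 -> R0=(12,0,0,0) value=12
Op 9: inc R1 by 1 -> R1=(7,4,0,1) value=12
Op 10: inc R3 by 2 -> R3=(7,3,0,3) value=13
Op 11: merge R0<->R3 -> R0=(12,3,0,3) R3=(12,3,0,3)
Op 12: merge R2<->R3 -> R2=(12,3,0,3) R3=(12,3,0,3)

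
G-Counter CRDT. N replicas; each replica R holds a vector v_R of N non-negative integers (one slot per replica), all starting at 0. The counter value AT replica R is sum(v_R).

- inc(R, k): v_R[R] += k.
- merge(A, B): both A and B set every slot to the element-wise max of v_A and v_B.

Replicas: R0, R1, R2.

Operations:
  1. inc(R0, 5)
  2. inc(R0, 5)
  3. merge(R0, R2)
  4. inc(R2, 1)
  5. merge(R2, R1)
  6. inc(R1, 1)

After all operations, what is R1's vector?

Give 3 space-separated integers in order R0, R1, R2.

Answer: 10 1 1

Derivation:
Op 1: inc R0 by 5 -> R0=(5,0,0) value=5
Op 2: inc R0 by 5 -> R0=(10,0,0) value=10
Op 3: merge R0<->R2 -> R0=(10,0,0) R2=(10,0,0)
Op 4: inc R2 by 1 -> R2=(10,0,1) value=11
Op 5: merge R2<->R1 -> R2=(10,0,1) R1=(10,0,1)
Op 6: inc R1 by 1 -> R1=(10,1,1) value=12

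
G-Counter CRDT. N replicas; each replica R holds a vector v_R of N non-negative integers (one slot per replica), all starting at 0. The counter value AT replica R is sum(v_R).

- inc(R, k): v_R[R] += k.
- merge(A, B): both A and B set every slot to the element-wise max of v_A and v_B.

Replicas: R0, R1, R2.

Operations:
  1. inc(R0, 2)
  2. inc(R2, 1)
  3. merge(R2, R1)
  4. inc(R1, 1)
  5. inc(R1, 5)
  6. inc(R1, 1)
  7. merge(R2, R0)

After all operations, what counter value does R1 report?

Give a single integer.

Answer: 8

Derivation:
Op 1: inc R0 by 2 -> R0=(2,0,0) value=2
Op 2: inc R2 by 1 -> R2=(0,0,1) value=1
Op 3: merge R2<->R1 -> R2=(0,0,1) R1=(0,0,1)
Op 4: inc R1 by 1 -> R1=(0,1,1) value=2
Op 5: inc R1 by 5 -> R1=(0,6,1) value=7
Op 6: inc R1 by 1 -> R1=(0,7,1) value=8
Op 7: merge R2<->R0 -> R2=(2,0,1) R0=(2,0,1)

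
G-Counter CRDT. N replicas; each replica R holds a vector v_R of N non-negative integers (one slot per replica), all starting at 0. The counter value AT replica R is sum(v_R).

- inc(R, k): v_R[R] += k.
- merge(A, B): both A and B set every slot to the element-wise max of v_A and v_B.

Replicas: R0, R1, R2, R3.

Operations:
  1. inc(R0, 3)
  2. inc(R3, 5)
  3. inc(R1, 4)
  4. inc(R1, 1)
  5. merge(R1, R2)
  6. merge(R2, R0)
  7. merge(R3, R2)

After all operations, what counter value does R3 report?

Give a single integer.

Answer: 13

Derivation:
Op 1: inc R0 by 3 -> R0=(3,0,0,0) value=3
Op 2: inc R3 by 5 -> R3=(0,0,0,5) value=5
Op 3: inc R1 by 4 -> R1=(0,4,0,0) value=4
Op 4: inc R1 by 1 -> R1=(0,5,0,0) value=5
Op 5: merge R1<->R2 -> R1=(0,5,0,0) R2=(0,5,0,0)
Op 6: merge R2<->R0 -> R2=(3,5,0,0) R0=(3,5,0,0)
Op 7: merge R3<->R2 -> R3=(3,5,0,5) R2=(3,5,0,5)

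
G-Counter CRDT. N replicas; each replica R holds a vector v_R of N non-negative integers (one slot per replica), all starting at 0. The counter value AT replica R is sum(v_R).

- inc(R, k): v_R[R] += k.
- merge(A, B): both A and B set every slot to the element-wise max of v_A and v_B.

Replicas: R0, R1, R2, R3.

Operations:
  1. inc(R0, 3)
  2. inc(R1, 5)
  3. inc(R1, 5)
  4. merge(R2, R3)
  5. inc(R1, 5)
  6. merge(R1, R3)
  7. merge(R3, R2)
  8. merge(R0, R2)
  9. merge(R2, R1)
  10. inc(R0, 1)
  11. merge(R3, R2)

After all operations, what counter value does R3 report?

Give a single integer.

Op 1: inc R0 by 3 -> R0=(3,0,0,0) value=3
Op 2: inc R1 by 5 -> R1=(0,5,0,0) value=5
Op 3: inc R1 by 5 -> R1=(0,10,0,0) value=10
Op 4: merge R2<->R3 -> R2=(0,0,0,0) R3=(0,0,0,0)
Op 5: inc R1 by 5 -> R1=(0,15,0,0) value=15
Op 6: merge R1<->R3 -> R1=(0,15,0,0) R3=(0,15,0,0)
Op 7: merge R3<->R2 -> R3=(0,15,0,0) R2=(0,15,0,0)
Op 8: merge R0<->R2 -> R0=(3,15,0,0) R2=(3,15,0,0)
Op 9: merge R2<->R1 -> R2=(3,15,0,0) R1=(3,15,0,0)
Op 10: inc R0 by 1 -> R0=(4,15,0,0) value=19
Op 11: merge R3<->R2 -> R3=(3,15,0,0) R2=(3,15,0,0)

Answer: 18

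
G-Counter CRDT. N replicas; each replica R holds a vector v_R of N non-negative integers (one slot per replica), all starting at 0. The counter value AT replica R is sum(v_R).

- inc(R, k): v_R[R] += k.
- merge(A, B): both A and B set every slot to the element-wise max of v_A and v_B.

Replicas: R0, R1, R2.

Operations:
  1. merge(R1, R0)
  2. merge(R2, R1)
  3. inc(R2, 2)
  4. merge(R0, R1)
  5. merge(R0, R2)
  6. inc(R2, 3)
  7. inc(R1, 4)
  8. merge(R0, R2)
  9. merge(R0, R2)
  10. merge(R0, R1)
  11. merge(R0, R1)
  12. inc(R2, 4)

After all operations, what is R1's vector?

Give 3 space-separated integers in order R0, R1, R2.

Op 1: merge R1<->R0 -> R1=(0,0,0) R0=(0,0,0)
Op 2: merge R2<->R1 -> R2=(0,0,0) R1=(0,0,0)
Op 3: inc R2 by 2 -> R2=(0,0,2) value=2
Op 4: merge R0<->R1 -> R0=(0,0,0) R1=(0,0,0)
Op 5: merge R0<->R2 -> R0=(0,0,2) R2=(0,0,2)
Op 6: inc R2 by 3 -> R2=(0,0,5) value=5
Op 7: inc R1 by 4 -> R1=(0,4,0) value=4
Op 8: merge R0<->R2 -> R0=(0,0,5) R2=(0,0,5)
Op 9: merge R0<->R2 -> R0=(0,0,5) R2=(0,0,5)
Op 10: merge R0<->R1 -> R0=(0,4,5) R1=(0,4,5)
Op 11: merge R0<->R1 -> R0=(0,4,5) R1=(0,4,5)
Op 12: inc R2 by 4 -> R2=(0,0,9) value=9

Answer: 0 4 5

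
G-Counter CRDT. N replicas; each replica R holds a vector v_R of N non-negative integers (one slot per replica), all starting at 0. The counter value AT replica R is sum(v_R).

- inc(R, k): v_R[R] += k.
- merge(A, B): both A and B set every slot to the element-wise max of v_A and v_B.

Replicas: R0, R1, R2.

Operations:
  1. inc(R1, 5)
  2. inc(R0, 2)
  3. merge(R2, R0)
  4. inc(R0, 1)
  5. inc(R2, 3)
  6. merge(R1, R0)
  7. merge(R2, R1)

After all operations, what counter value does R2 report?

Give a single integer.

Op 1: inc R1 by 5 -> R1=(0,5,0) value=5
Op 2: inc R0 by 2 -> R0=(2,0,0) value=2
Op 3: merge R2<->R0 -> R2=(2,0,0) R0=(2,0,0)
Op 4: inc R0 by 1 -> R0=(3,0,0) value=3
Op 5: inc R2 by 3 -> R2=(2,0,3) value=5
Op 6: merge R1<->R0 -> R1=(3,5,0) R0=(3,5,0)
Op 7: merge R2<->R1 -> R2=(3,5,3) R1=(3,5,3)

Answer: 11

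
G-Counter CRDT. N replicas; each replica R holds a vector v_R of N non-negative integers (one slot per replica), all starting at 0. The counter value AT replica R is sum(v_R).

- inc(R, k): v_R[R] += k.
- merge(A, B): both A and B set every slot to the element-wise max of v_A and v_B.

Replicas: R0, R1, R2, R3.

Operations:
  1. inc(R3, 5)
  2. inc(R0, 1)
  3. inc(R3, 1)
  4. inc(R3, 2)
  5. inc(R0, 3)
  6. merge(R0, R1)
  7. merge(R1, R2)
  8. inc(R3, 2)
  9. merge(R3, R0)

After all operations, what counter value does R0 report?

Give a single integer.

Op 1: inc R3 by 5 -> R3=(0,0,0,5) value=5
Op 2: inc R0 by 1 -> R0=(1,0,0,0) value=1
Op 3: inc R3 by 1 -> R3=(0,0,0,6) value=6
Op 4: inc R3 by 2 -> R3=(0,0,0,8) value=8
Op 5: inc R0 by 3 -> R0=(4,0,0,0) value=4
Op 6: merge R0<->R1 -> R0=(4,0,0,0) R1=(4,0,0,0)
Op 7: merge R1<->R2 -> R1=(4,0,0,0) R2=(4,0,0,0)
Op 8: inc R3 by 2 -> R3=(0,0,0,10) value=10
Op 9: merge R3<->R0 -> R3=(4,0,0,10) R0=(4,0,0,10)

Answer: 14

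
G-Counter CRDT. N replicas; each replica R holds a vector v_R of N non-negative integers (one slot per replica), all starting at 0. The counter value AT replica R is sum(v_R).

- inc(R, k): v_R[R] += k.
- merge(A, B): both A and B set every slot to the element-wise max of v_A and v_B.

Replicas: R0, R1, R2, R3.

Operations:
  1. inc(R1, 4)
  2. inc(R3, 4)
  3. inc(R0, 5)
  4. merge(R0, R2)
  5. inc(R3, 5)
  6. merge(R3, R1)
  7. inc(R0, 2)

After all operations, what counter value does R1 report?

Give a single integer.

Op 1: inc R1 by 4 -> R1=(0,4,0,0) value=4
Op 2: inc R3 by 4 -> R3=(0,0,0,4) value=4
Op 3: inc R0 by 5 -> R0=(5,0,0,0) value=5
Op 4: merge R0<->R2 -> R0=(5,0,0,0) R2=(5,0,0,0)
Op 5: inc R3 by 5 -> R3=(0,0,0,9) value=9
Op 6: merge R3<->R1 -> R3=(0,4,0,9) R1=(0,4,0,9)
Op 7: inc R0 by 2 -> R0=(7,0,0,0) value=7

Answer: 13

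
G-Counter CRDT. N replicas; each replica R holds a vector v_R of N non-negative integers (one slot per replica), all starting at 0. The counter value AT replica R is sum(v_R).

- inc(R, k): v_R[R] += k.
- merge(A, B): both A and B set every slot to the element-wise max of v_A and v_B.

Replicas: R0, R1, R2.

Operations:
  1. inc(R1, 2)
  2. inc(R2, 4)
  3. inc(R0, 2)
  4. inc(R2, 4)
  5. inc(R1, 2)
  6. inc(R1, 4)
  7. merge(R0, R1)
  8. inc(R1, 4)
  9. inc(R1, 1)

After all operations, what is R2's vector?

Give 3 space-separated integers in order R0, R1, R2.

Answer: 0 0 8

Derivation:
Op 1: inc R1 by 2 -> R1=(0,2,0) value=2
Op 2: inc R2 by 4 -> R2=(0,0,4) value=4
Op 3: inc R0 by 2 -> R0=(2,0,0) value=2
Op 4: inc R2 by 4 -> R2=(0,0,8) value=8
Op 5: inc R1 by 2 -> R1=(0,4,0) value=4
Op 6: inc R1 by 4 -> R1=(0,8,0) value=8
Op 7: merge R0<->R1 -> R0=(2,8,0) R1=(2,8,0)
Op 8: inc R1 by 4 -> R1=(2,12,0) value=14
Op 9: inc R1 by 1 -> R1=(2,13,0) value=15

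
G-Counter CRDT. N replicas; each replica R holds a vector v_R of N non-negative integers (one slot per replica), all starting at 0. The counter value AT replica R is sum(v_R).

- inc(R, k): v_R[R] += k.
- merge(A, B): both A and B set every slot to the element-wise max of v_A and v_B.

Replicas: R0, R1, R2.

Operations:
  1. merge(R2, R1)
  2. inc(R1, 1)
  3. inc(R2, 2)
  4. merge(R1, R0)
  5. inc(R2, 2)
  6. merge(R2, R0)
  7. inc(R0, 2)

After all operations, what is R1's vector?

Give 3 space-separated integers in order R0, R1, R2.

Op 1: merge R2<->R1 -> R2=(0,0,0) R1=(0,0,0)
Op 2: inc R1 by 1 -> R1=(0,1,0) value=1
Op 3: inc R2 by 2 -> R2=(0,0,2) value=2
Op 4: merge R1<->R0 -> R1=(0,1,0) R0=(0,1,0)
Op 5: inc R2 by 2 -> R2=(0,0,4) value=4
Op 6: merge R2<->R0 -> R2=(0,1,4) R0=(0,1,4)
Op 7: inc R0 by 2 -> R0=(2,1,4) value=7

Answer: 0 1 0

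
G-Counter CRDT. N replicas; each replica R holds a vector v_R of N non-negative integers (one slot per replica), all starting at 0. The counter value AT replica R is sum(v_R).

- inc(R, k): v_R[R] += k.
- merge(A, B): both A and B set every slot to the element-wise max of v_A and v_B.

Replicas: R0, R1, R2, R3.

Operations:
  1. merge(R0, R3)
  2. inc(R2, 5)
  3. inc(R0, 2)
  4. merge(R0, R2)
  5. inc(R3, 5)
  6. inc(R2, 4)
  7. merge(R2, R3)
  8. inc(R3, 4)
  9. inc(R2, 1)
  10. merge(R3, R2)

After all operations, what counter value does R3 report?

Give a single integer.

Answer: 21

Derivation:
Op 1: merge R0<->R3 -> R0=(0,0,0,0) R3=(0,0,0,0)
Op 2: inc R2 by 5 -> R2=(0,0,5,0) value=5
Op 3: inc R0 by 2 -> R0=(2,0,0,0) value=2
Op 4: merge R0<->R2 -> R0=(2,0,5,0) R2=(2,0,5,0)
Op 5: inc R3 by 5 -> R3=(0,0,0,5) value=5
Op 6: inc R2 by 4 -> R2=(2,0,9,0) value=11
Op 7: merge R2<->R3 -> R2=(2,0,9,5) R3=(2,0,9,5)
Op 8: inc R3 by 4 -> R3=(2,0,9,9) value=20
Op 9: inc R2 by 1 -> R2=(2,0,10,5) value=17
Op 10: merge R3<->R2 -> R3=(2,0,10,9) R2=(2,0,10,9)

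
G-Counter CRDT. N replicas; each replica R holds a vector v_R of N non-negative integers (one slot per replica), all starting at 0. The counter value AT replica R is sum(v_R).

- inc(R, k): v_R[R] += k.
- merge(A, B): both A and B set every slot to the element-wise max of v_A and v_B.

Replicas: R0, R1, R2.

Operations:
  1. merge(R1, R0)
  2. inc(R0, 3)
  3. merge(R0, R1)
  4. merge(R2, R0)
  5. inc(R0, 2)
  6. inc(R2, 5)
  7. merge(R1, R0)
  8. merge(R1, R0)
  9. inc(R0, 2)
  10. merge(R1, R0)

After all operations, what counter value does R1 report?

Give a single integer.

Op 1: merge R1<->R0 -> R1=(0,0,0) R0=(0,0,0)
Op 2: inc R0 by 3 -> R0=(3,0,0) value=3
Op 3: merge R0<->R1 -> R0=(3,0,0) R1=(3,0,0)
Op 4: merge R2<->R0 -> R2=(3,0,0) R0=(3,0,0)
Op 5: inc R0 by 2 -> R0=(5,0,0) value=5
Op 6: inc R2 by 5 -> R2=(3,0,5) value=8
Op 7: merge R1<->R0 -> R1=(5,0,0) R0=(5,0,0)
Op 8: merge R1<->R0 -> R1=(5,0,0) R0=(5,0,0)
Op 9: inc R0 by 2 -> R0=(7,0,0) value=7
Op 10: merge R1<->R0 -> R1=(7,0,0) R0=(7,0,0)

Answer: 7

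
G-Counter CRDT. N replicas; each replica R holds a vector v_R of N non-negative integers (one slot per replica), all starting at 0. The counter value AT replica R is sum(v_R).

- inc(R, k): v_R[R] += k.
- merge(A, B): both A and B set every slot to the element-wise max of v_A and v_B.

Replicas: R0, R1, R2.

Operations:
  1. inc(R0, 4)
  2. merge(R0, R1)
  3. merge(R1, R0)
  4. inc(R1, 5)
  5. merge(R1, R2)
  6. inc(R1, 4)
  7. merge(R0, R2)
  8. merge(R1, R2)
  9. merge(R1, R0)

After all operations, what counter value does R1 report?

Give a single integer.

Answer: 13

Derivation:
Op 1: inc R0 by 4 -> R0=(4,0,0) value=4
Op 2: merge R0<->R1 -> R0=(4,0,0) R1=(4,0,0)
Op 3: merge R1<->R0 -> R1=(4,0,0) R0=(4,0,0)
Op 4: inc R1 by 5 -> R1=(4,5,0) value=9
Op 5: merge R1<->R2 -> R1=(4,5,0) R2=(4,5,0)
Op 6: inc R1 by 4 -> R1=(4,9,0) value=13
Op 7: merge R0<->R2 -> R0=(4,5,0) R2=(4,5,0)
Op 8: merge R1<->R2 -> R1=(4,9,0) R2=(4,9,0)
Op 9: merge R1<->R0 -> R1=(4,9,0) R0=(4,9,0)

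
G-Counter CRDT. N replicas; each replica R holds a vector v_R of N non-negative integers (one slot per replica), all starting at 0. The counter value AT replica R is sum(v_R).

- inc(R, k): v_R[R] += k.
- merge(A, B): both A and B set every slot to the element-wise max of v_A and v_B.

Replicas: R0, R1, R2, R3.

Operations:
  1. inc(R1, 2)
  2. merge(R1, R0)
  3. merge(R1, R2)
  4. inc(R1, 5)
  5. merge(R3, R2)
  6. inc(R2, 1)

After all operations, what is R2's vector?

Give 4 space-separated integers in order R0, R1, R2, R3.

Op 1: inc R1 by 2 -> R1=(0,2,0,0) value=2
Op 2: merge R1<->R0 -> R1=(0,2,0,0) R0=(0,2,0,0)
Op 3: merge R1<->R2 -> R1=(0,2,0,0) R2=(0,2,0,0)
Op 4: inc R1 by 5 -> R1=(0,7,0,0) value=7
Op 5: merge R3<->R2 -> R3=(0,2,0,0) R2=(0,2,0,0)
Op 6: inc R2 by 1 -> R2=(0,2,1,0) value=3

Answer: 0 2 1 0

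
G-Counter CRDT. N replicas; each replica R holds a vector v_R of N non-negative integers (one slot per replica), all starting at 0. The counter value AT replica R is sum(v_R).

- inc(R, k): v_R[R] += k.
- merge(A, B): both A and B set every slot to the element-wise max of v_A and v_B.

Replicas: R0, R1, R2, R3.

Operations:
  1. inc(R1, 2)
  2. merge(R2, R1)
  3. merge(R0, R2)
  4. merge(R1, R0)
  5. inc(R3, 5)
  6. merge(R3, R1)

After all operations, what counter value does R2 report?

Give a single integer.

Answer: 2

Derivation:
Op 1: inc R1 by 2 -> R1=(0,2,0,0) value=2
Op 2: merge R2<->R1 -> R2=(0,2,0,0) R1=(0,2,0,0)
Op 3: merge R0<->R2 -> R0=(0,2,0,0) R2=(0,2,0,0)
Op 4: merge R1<->R0 -> R1=(0,2,0,0) R0=(0,2,0,0)
Op 5: inc R3 by 5 -> R3=(0,0,0,5) value=5
Op 6: merge R3<->R1 -> R3=(0,2,0,5) R1=(0,2,0,5)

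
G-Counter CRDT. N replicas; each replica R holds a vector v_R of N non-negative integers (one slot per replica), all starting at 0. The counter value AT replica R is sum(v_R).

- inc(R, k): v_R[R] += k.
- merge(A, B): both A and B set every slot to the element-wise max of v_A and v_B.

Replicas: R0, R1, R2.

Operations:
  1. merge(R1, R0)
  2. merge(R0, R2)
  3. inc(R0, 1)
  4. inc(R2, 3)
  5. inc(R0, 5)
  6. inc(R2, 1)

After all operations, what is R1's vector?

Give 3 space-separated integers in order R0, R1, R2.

Op 1: merge R1<->R0 -> R1=(0,0,0) R0=(0,0,0)
Op 2: merge R0<->R2 -> R0=(0,0,0) R2=(0,0,0)
Op 3: inc R0 by 1 -> R0=(1,0,0) value=1
Op 4: inc R2 by 3 -> R2=(0,0,3) value=3
Op 5: inc R0 by 5 -> R0=(6,0,0) value=6
Op 6: inc R2 by 1 -> R2=(0,0,4) value=4

Answer: 0 0 0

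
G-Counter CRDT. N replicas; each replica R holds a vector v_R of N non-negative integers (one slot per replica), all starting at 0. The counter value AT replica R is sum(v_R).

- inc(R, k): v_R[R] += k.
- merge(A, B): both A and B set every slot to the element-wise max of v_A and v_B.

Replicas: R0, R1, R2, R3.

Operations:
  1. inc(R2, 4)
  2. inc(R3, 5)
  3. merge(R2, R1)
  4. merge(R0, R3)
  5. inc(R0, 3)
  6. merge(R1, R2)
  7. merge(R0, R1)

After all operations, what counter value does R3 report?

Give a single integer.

Answer: 5

Derivation:
Op 1: inc R2 by 4 -> R2=(0,0,4,0) value=4
Op 2: inc R3 by 5 -> R3=(0,0,0,5) value=5
Op 3: merge R2<->R1 -> R2=(0,0,4,0) R1=(0,0,4,0)
Op 4: merge R0<->R3 -> R0=(0,0,0,5) R3=(0,0,0,5)
Op 5: inc R0 by 3 -> R0=(3,0,0,5) value=8
Op 6: merge R1<->R2 -> R1=(0,0,4,0) R2=(0,0,4,0)
Op 7: merge R0<->R1 -> R0=(3,0,4,5) R1=(3,0,4,5)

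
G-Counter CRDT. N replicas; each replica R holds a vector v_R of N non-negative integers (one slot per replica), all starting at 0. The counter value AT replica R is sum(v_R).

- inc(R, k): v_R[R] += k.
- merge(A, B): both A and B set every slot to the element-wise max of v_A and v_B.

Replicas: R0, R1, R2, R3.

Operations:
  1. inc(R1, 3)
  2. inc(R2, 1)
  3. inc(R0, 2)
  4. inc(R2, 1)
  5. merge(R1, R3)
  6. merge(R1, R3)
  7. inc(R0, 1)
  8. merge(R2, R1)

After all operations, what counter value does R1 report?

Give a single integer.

Answer: 5

Derivation:
Op 1: inc R1 by 3 -> R1=(0,3,0,0) value=3
Op 2: inc R2 by 1 -> R2=(0,0,1,0) value=1
Op 3: inc R0 by 2 -> R0=(2,0,0,0) value=2
Op 4: inc R2 by 1 -> R2=(0,0,2,0) value=2
Op 5: merge R1<->R3 -> R1=(0,3,0,0) R3=(0,3,0,0)
Op 6: merge R1<->R3 -> R1=(0,3,0,0) R3=(0,3,0,0)
Op 7: inc R0 by 1 -> R0=(3,0,0,0) value=3
Op 8: merge R2<->R1 -> R2=(0,3,2,0) R1=(0,3,2,0)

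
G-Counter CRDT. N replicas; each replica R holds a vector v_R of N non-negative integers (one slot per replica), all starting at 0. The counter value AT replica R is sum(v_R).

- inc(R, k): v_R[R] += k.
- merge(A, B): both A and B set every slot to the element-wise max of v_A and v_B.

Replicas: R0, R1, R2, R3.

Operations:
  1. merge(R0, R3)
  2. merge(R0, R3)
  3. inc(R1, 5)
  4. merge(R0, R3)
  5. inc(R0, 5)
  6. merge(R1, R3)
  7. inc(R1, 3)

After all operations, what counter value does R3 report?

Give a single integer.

Answer: 5

Derivation:
Op 1: merge R0<->R3 -> R0=(0,0,0,0) R3=(0,0,0,0)
Op 2: merge R0<->R3 -> R0=(0,0,0,0) R3=(0,0,0,0)
Op 3: inc R1 by 5 -> R1=(0,5,0,0) value=5
Op 4: merge R0<->R3 -> R0=(0,0,0,0) R3=(0,0,0,0)
Op 5: inc R0 by 5 -> R0=(5,0,0,0) value=5
Op 6: merge R1<->R3 -> R1=(0,5,0,0) R3=(0,5,0,0)
Op 7: inc R1 by 3 -> R1=(0,8,0,0) value=8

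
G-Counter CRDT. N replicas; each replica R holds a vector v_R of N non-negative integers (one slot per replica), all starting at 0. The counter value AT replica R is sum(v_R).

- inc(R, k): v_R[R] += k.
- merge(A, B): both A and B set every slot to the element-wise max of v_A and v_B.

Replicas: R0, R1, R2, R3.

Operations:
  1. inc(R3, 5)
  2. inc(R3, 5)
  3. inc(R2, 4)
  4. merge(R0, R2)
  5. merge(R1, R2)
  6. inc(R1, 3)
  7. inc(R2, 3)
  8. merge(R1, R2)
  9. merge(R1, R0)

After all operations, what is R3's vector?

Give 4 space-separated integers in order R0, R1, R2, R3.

Op 1: inc R3 by 5 -> R3=(0,0,0,5) value=5
Op 2: inc R3 by 5 -> R3=(0,0,0,10) value=10
Op 3: inc R2 by 4 -> R2=(0,0,4,0) value=4
Op 4: merge R0<->R2 -> R0=(0,0,4,0) R2=(0,0,4,0)
Op 5: merge R1<->R2 -> R1=(0,0,4,0) R2=(0,0,4,0)
Op 6: inc R1 by 3 -> R1=(0,3,4,0) value=7
Op 7: inc R2 by 3 -> R2=(0,0,7,0) value=7
Op 8: merge R1<->R2 -> R1=(0,3,7,0) R2=(0,3,7,0)
Op 9: merge R1<->R0 -> R1=(0,3,7,0) R0=(0,3,7,0)

Answer: 0 0 0 10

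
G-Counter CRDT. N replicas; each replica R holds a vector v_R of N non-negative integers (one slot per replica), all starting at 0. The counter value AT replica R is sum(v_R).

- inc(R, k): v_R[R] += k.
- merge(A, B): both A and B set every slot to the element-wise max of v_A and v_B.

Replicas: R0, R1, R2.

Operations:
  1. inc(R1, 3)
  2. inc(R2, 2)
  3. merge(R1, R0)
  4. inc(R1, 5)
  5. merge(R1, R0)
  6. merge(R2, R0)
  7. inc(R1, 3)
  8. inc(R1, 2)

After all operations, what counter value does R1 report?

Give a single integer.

Answer: 13

Derivation:
Op 1: inc R1 by 3 -> R1=(0,3,0) value=3
Op 2: inc R2 by 2 -> R2=(0,0,2) value=2
Op 3: merge R1<->R0 -> R1=(0,3,0) R0=(0,3,0)
Op 4: inc R1 by 5 -> R1=(0,8,0) value=8
Op 5: merge R1<->R0 -> R1=(0,8,0) R0=(0,8,0)
Op 6: merge R2<->R0 -> R2=(0,8,2) R0=(0,8,2)
Op 7: inc R1 by 3 -> R1=(0,11,0) value=11
Op 8: inc R1 by 2 -> R1=(0,13,0) value=13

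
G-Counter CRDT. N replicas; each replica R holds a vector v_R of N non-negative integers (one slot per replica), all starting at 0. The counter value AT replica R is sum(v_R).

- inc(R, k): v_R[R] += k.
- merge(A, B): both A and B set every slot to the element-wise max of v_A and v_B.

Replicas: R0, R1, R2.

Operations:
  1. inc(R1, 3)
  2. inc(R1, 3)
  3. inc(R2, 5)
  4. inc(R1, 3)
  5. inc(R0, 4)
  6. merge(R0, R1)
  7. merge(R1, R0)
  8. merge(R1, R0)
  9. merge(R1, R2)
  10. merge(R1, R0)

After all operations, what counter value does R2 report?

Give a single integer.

Op 1: inc R1 by 3 -> R1=(0,3,0) value=3
Op 2: inc R1 by 3 -> R1=(0,6,0) value=6
Op 3: inc R2 by 5 -> R2=(0,0,5) value=5
Op 4: inc R1 by 3 -> R1=(0,9,0) value=9
Op 5: inc R0 by 4 -> R0=(4,0,0) value=4
Op 6: merge R0<->R1 -> R0=(4,9,0) R1=(4,9,0)
Op 7: merge R1<->R0 -> R1=(4,9,0) R0=(4,9,0)
Op 8: merge R1<->R0 -> R1=(4,9,0) R0=(4,9,0)
Op 9: merge R1<->R2 -> R1=(4,9,5) R2=(4,9,5)
Op 10: merge R1<->R0 -> R1=(4,9,5) R0=(4,9,5)

Answer: 18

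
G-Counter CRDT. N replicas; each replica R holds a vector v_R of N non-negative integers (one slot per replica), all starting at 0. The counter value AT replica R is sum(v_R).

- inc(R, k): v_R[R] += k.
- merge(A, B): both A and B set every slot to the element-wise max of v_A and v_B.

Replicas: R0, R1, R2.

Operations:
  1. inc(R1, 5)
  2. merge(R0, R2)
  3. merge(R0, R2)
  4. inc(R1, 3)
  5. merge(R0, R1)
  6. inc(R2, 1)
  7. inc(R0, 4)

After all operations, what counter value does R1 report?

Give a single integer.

Answer: 8

Derivation:
Op 1: inc R1 by 5 -> R1=(0,5,0) value=5
Op 2: merge R0<->R2 -> R0=(0,0,0) R2=(0,0,0)
Op 3: merge R0<->R2 -> R0=(0,0,0) R2=(0,0,0)
Op 4: inc R1 by 3 -> R1=(0,8,0) value=8
Op 5: merge R0<->R1 -> R0=(0,8,0) R1=(0,8,0)
Op 6: inc R2 by 1 -> R2=(0,0,1) value=1
Op 7: inc R0 by 4 -> R0=(4,8,0) value=12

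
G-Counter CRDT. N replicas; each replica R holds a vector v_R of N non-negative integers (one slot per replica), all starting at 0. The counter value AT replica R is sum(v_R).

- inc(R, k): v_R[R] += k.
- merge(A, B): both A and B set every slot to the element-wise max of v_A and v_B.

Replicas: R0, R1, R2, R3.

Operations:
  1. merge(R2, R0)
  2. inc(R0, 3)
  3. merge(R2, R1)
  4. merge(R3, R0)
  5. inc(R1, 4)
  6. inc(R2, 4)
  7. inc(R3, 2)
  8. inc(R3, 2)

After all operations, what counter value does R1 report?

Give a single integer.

Op 1: merge R2<->R0 -> R2=(0,0,0,0) R0=(0,0,0,0)
Op 2: inc R0 by 3 -> R0=(3,0,0,0) value=3
Op 3: merge R2<->R1 -> R2=(0,0,0,0) R1=(0,0,0,0)
Op 4: merge R3<->R0 -> R3=(3,0,0,0) R0=(3,0,0,0)
Op 5: inc R1 by 4 -> R1=(0,4,0,0) value=4
Op 6: inc R2 by 4 -> R2=(0,0,4,0) value=4
Op 7: inc R3 by 2 -> R3=(3,0,0,2) value=5
Op 8: inc R3 by 2 -> R3=(3,0,0,4) value=7

Answer: 4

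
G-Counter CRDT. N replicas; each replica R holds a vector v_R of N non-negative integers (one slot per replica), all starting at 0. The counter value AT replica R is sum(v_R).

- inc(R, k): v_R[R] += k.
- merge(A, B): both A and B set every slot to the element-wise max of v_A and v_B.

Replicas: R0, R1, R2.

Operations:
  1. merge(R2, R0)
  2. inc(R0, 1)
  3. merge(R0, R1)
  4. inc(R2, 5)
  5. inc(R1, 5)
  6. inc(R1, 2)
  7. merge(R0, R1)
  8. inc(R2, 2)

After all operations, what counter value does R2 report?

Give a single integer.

Op 1: merge R2<->R0 -> R2=(0,0,0) R0=(0,0,0)
Op 2: inc R0 by 1 -> R0=(1,0,0) value=1
Op 3: merge R0<->R1 -> R0=(1,0,0) R1=(1,0,0)
Op 4: inc R2 by 5 -> R2=(0,0,5) value=5
Op 5: inc R1 by 5 -> R1=(1,5,0) value=6
Op 6: inc R1 by 2 -> R1=(1,7,0) value=8
Op 7: merge R0<->R1 -> R0=(1,7,0) R1=(1,7,0)
Op 8: inc R2 by 2 -> R2=(0,0,7) value=7

Answer: 7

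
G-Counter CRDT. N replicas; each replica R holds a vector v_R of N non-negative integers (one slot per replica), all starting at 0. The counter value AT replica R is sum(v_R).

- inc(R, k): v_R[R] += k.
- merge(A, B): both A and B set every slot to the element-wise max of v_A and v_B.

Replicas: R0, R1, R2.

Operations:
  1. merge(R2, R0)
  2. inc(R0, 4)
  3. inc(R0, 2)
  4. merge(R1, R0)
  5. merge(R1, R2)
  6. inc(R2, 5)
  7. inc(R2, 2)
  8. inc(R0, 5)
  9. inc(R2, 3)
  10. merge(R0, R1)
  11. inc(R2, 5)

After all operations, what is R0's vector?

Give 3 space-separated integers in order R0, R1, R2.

Op 1: merge R2<->R0 -> R2=(0,0,0) R0=(0,0,0)
Op 2: inc R0 by 4 -> R0=(4,0,0) value=4
Op 3: inc R0 by 2 -> R0=(6,0,0) value=6
Op 4: merge R1<->R0 -> R1=(6,0,0) R0=(6,0,0)
Op 5: merge R1<->R2 -> R1=(6,0,0) R2=(6,0,0)
Op 6: inc R2 by 5 -> R2=(6,0,5) value=11
Op 7: inc R2 by 2 -> R2=(6,0,7) value=13
Op 8: inc R0 by 5 -> R0=(11,0,0) value=11
Op 9: inc R2 by 3 -> R2=(6,0,10) value=16
Op 10: merge R0<->R1 -> R0=(11,0,0) R1=(11,0,0)
Op 11: inc R2 by 5 -> R2=(6,0,15) value=21

Answer: 11 0 0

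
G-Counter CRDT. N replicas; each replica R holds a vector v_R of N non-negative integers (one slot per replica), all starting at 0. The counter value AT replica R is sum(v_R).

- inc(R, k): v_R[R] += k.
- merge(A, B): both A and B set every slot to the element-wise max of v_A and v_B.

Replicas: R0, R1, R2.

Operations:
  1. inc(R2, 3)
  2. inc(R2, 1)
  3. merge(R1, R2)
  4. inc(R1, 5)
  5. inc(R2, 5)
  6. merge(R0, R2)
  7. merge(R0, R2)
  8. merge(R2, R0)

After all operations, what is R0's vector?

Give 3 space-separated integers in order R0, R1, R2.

Answer: 0 0 9

Derivation:
Op 1: inc R2 by 3 -> R2=(0,0,3) value=3
Op 2: inc R2 by 1 -> R2=(0,0,4) value=4
Op 3: merge R1<->R2 -> R1=(0,0,4) R2=(0,0,4)
Op 4: inc R1 by 5 -> R1=(0,5,4) value=9
Op 5: inc R2 by 5 -> R2=(0,0,9) value=9
Op 6: merge R0<->R2 -> R0=(0,0,9) R2=(0,0,9)
Op 7: merge R0<->R2 -> R0=(0,0,9) R2=(0,0,9)
Op 8: merge R2<->R0 -> R2=(0,0,9) R0=(0,0,9)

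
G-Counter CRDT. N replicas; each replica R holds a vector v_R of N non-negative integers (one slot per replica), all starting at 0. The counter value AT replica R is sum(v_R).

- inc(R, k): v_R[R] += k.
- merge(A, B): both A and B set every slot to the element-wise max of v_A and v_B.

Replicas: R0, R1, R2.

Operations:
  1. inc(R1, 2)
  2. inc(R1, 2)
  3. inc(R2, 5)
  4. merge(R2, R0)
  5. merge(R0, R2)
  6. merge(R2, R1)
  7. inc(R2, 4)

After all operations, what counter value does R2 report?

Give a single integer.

Op 1: inc R1 by 2 -> R1=(0,2,0) value=2
Op 2: inc R1 by 2 -> R1=(0,4,0) value=4
Op 3: inc R2 by 5 -> R2=(0,0,5) value=5
Op 4: merge R2<->R0 -> R2=(0,0,5) R0=(0,0,5)
Op 5: merge R0<->R2 -> R0=(0,0,5) R2=(0,0,5)
Op 6: merge R2<->R1 -> R2=(0,4,5) R1=(0,4,5)
Op 7: inc R2 by 4 -> R2=(0,4,9) value=13

Answer: 13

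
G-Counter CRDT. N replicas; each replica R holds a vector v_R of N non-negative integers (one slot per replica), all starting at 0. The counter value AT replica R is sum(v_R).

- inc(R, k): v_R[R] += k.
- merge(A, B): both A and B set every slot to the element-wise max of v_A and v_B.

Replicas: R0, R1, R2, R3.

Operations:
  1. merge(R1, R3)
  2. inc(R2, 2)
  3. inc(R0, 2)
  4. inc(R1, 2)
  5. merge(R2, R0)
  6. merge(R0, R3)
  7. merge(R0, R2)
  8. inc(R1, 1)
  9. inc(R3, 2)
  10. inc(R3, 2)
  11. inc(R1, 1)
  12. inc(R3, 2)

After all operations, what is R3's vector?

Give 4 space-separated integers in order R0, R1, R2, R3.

Answer: 2 0 2 6

Derivation:
Op 1: merge R1<->R3 -> R1=(0,0,0,0) R3=(0,0,0,0)
Op 2: inc R2 by 2 -> R2=(0,0,2,0) value=2
Op 3: inc R0 by 2 -> R0=(2,0,0,0) value=2
Op 4: inc R1 by 2 -> R1=(0,2,0,0) value=2
Op 5: merge R2<->R0 -> R2=(2,0,2,0) R0=(2,0,2,0)
Op 6: merge R0<->R3 -> R0=(2,0,2,0) R3=(2,0,2,0)
Op 7: merge R0<->R2 -> R0=(2,0,2,0) R2=(2,0,2,0)
Op 8: inc R1 by 1 -> R1=(0,3,0,0) value=3
Op 9: inc R3 by 2 -> R3=(2,0,2,2) value=6
Op 10: inc R3 by 2 -> R3=(2,0,2,4) value=8
Op 11: inc R1 by 1 -> R1=(0,4,0,0) value=4
Op 12: inc R3 by 2 -> R3=(2,0,2,6) value=10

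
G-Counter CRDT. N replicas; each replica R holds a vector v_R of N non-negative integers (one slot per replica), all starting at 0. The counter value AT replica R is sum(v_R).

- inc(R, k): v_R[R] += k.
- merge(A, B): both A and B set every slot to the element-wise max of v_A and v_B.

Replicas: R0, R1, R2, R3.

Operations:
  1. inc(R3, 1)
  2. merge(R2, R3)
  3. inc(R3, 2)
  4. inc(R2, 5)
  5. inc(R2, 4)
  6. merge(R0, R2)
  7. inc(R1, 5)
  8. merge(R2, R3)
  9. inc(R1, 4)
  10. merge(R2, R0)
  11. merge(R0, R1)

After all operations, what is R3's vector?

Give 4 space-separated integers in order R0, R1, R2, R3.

Answer: 0 0 9 3

Derivation:
Op 1: inc R3 by 1 -> R3=(0,0,0,1) value=1
Op 2: merge R2<->R3 -> R2=(0,0,0,1) R3=(0,0,0,1)
Op 3: inc R3 by 2 -> R3=(0,0,0,3) value=3
Op 4: inc R2 by 5 -> R2=(0,0,5,1) value=6
Op 5: inc R2 by 4 -> R2=(0,0,9,1) value=10
Op 6: merge R0<->R2 -> R0=(0,0,9,1) R2=(0,0,9,1)
Op 7: inc R1 by 5 -> R1=(0,5,0,0) value=5
Op 8: merge R2<->R3 -> R2=(0,0,9,3) R3=(0,0,9,3)
Op 9: inc R1 by 4 -> R1=(0,9,0,0) value=9
Op 10: merge R2<->R0 -> R2=(0,0,9,3) R0=(0,0,9,3)
Op 11: merge R0<->R1 -> R0=(0,9,9,3) R1=(0,9,9,3)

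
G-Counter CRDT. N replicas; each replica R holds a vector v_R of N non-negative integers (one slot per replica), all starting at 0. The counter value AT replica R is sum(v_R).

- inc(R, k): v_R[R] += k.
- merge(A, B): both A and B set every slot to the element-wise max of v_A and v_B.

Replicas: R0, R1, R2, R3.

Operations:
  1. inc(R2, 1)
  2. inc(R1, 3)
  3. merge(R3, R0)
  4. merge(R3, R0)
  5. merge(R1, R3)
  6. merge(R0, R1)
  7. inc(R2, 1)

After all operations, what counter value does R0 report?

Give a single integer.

Answer: 3

Derivation:
Op 1: inc R2 by 1 -> R2=(0,0,1,0) value=1
Op 2: inc R1 by 3 -> R1=(0,3,0,0) value=3
Op 3: merge R3<->R0 -> R3=(0,0,0,0) R0=(0,0,0,0)
Op 4: merge R3<->R0 -> R3=(0,0,0,0) R0=(0,0,0,0)
Op 5: merge R1<->R3 -> R1=(0,3,0,0) R3=(0,3,0,0)
Op 6: merge R0<->R1 -> R0=(0,3,0,0) R1=(0,3,0,0)
Op 7: inc R2 by 1 -> R2=(0,0,2,0) value=2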